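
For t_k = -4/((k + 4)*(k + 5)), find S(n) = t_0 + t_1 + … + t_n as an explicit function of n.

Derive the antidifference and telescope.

t_(k+1)/t_k = (k + 4)/(k + 6).
A = k + 4, B = k + 6, C = 1.
f must satisfy (k + 4)·f(k+1) − (k + 5)·f(k) = 1.
From deg A=1, deg B=1, deg C=0: d=1.
Coefficient equations give f(k) = k/4.
Get s_k = R·t_k = -k/(k + 4) with R(k) = B(k−1)f(k)/C(k) = k*(k + 5)/4.
Δs = -4/(k**2 + 9*k + 20), as required.
Telescope: S(n) = s_(n+1) − s_(0) = (-n - 1)/(n + 5) − (0) = (-n - 1)/(n + 5).

S(n) = (-n - 1)/(n + 5)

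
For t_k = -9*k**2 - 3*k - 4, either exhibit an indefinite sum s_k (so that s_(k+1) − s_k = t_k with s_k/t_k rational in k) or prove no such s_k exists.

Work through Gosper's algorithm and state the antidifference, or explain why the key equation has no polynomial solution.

s_k = k*(-3*k**2 + 3*k - 4)

Ratio r(k) = (9*k**2 + 21*k + 16)/(9*k**2 + 3*k + 4).
Normal form (A,B,C) = (1, 1, k**2 + k/3 + 4/9).
Need (1)·f(k+1) − (1)·f(k) = k**2 + k/3 + 4/9.
Bound: deg f ≤ 3.
A polynomial solution: f(k) = k*(3*k**2 - 3*k + 4)/9.
So s_k = (B(k−1)f/C)·t_k = (k*(3*k**2 - 3*k + 4)/(9*k**2 + 3*k + 4))·t_k = k*(-3*k**2 + 3*k - 4).
Verify: -9*k**2 - 3*k - 4 matches t_k.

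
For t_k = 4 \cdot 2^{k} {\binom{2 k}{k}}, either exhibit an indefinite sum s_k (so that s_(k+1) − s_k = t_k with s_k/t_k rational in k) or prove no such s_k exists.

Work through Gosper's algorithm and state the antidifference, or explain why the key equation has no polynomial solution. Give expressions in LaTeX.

not Gosper-summable; s_k does not exist

r(k) = 4*(2*k + 1)/(k + 1) after simplifying.
Normal form (A,B,C) = (8*k + 4, k + 1, 1).
Set up (8*k + 4)·f(k+1) − (k)·f(k) − (1) = 0.
Bound: deg f ≤ -1.
Bound -1 < 0, so the key equation has no polynomial solution.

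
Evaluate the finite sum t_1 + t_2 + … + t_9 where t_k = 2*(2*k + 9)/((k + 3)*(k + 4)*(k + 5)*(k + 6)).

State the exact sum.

Σ = 19/260

Step 1: r(k) = (k + 3)*(2*k + 11)/((k + 7)*(2*k + 9)).
A = k + 3, B = k + 7, C = k + 9/2.
Need (k + 3)·f(k+1) − (k + 6)·f(k) = k + 9/2.
Bound: deg f ≤ 3.
A polynomial solution: f(k) = k*(k + 4)*(k + 8)/30.
Get s_k = R·t_k = 2*k*(k + 8)/(15*(k**2 + 8*k + 15)) with R(k) = B(k−1)f(k)/C(k) = k*(k + 4)*(k + 6)*(k + 8)/(15*(2*k + 9)).
s_(k+1) − s_k = 2*(2*k + 9)/(k**4 + 18*k**3 + 119*k**2 + 342*k + 360) = t_k.
Telescoping: Σ = s_(10) − s_(1) = 8/65 − (1/20) = 19/260.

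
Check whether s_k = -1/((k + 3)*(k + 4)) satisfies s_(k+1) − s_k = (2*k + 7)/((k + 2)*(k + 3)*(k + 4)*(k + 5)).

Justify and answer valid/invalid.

s_(k+1) = -1/((k + 4)*(k + 5))
s_(k+1) − s_k = 2/(k**3 + 12*k**2 + 47*k + 60)
(s_(k+1) − s_k) − t_k = -3/(k**4 + 14*k**3 + 71*k**2 + 154*k + 120)

Invalid: residual -3/(k**4 + 14*k**3 + 71*k**2 + 154*k + 120) ≠ 0.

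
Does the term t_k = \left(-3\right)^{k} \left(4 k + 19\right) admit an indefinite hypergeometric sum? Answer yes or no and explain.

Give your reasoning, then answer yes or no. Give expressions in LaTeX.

Yes. s_k = \left(-3\right)^{k} \left(- k - 4\right).

t_(k+1)/t_k = 3*(-4*k - 23)/(4*k + 19).
Gosper form: A/B · C(k+1)/C(k) with A=-3, B=1, C=k + 19/4.
f must satisfy (-3)·f(k+1) − (1)·f(k) = k + 19/4.
d = 1 from the (0,0,1) case.
A polynomial solution: f(k) = -(k + 4)/4.
Get s_k = R·t_k = (-3)**k*(-k - 4) with R(k) = B(k−1)f(k)/C(k) = -(k + 4)/(4*k + 19).
s_(k+1) − s_k = (-3)**k*(4*k + 19) = t_k.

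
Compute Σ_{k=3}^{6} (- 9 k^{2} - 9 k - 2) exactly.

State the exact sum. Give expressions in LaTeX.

The ratio is (9*k**2 + 27*k + 20)/(9*k**2 + 9*k + 2).
Gosper form: A/B · C(k+1)/C(k) with A=1, B=1, C=k**2 + k + 2/9.
f must satisfy (1)·f(k+1) − (1)·f(k) = k**2 + k + 2/9.
deg f ≤ 3 (via 0,0,2).
Solve for f: f(k) = k*(3*k**2 - 1)/9 (degree 3 ≤ 3).
So s_k = (B(k−1)f/C)·t_k = (k*(3*k**2 - 1)/((3*k + 1)*(3*k + 2)))·t_k = -3*k**3 + k.
Δs = -9*k**2 - 9*k - 2, as required.
Evaluate s at k=7 and k=3: -1022 and -78; difference -944.

Σ = -944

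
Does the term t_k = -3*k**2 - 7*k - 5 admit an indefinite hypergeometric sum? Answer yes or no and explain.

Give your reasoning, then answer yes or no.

r(k) = (3*k**2 + 13*k + 15)/(3*k**2 + 7*k + 5) after simplifying.
Factor: A=1; B=1; C=k**2 + 7*k/3 + 5/3.
Need (1)·f(k+1) − (1)·f(k) = k**2 + 7*k/3 + 5/3.
From deg A=0, deg B=0, deg C=2: d=3.
Solve for f: f(k) = k*(k**2 + 2*k + 2)/3 (degree 3 ≤ 3).
R(k) = B(k−1)·f(k)/C(k) = k*(k**2 + 2*k + 2)/(3*k**2 + 7*k + 5); s_k = R·t_k = k*(-k**2 - 2*k - 2).
Δs = -3*k**2 - 7*k - 5, as required.

Yes. s_k = k*(-k**2 - 2*k - 2).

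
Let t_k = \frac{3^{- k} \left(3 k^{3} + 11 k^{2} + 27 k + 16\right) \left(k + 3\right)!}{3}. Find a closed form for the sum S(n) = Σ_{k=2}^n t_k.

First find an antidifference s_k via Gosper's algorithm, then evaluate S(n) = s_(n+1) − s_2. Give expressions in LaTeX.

Step 1: r(k) = (3*k**4 + 32*k**3 + 138*k**2 + 289*k + 228)/(3*(3*k**3 + 11*k**2 + 27*k + 16)).
Take A(k)=k/3 + 4/3, B(k)=1, C(k)=k**3 + 11*k**2/3 + 9*k + 16/3.
Set up (k/3 + 4/3)·f(k+1) − (1)·f(k) − (k**3 + 11*k**2/3 + 9*k + 16/3) = 0.
d = 2 from the (1,0,3) case.
Solving with deg f ≤ 2: f(k) = 3*k**2 + 2*k - 4.
Then R = B(k−1)f/C = 3*(3*k**2 + 2*k - 4)/(3*k**3 + 11*k**2 + 27*k + 16), so s_k = R(k)·t_k = (3*k**2 + 2*k - 4)*factorial(k + 3)/3**k.
Δs = (3*k**3 + 11*k**2 + 27*k + 16)*factorial(k + 3)/(3*3**k), as required.
Telescope: S(n) = s_(n+1) − s_(2) = 3**(-n - 1)*(3*n**2 + 8*n + 1)*factorial(n + 4) − (160) = -160 + n**2*factorial(n + 4)/3**n + 8*n*factorial(n + 4)/(3*3**n) + factorial(n + 4)/(3*3**n).

S(n) = -160 + 3^{- n} n^{2} \left(n + 4\right)! + \frac{8 \cdot 3^{- n} n \left(n + 4\right)!}{3} + \frac{3^{- n} \left(n + 4\right)!}{3}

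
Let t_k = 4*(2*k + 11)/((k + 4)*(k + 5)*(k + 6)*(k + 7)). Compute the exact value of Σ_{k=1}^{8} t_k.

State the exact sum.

Ratio r(k) = (k + 4)*(2*k + 13)/((k + 8)*(2*k + 11)).
Gosper form: A/B · C(k+1)/C(k) with A=k + 4, B=k + 8, C=k + 11/2.
f must satisfy (k + 4)·f(k+1) − (k + 7)·f(k) = k + 11/2.
d = 3 from the (1,1,1) case.
Solving with deg f ≤ 3: f(k) = k*(k + 5)*(k + 10)/48.
R(k) = B(k−1)·f(k)/C(k) = k*(k + 5)*(k + 7)*(k + 10)/(24*(2*k + 11)); s_k = R·t_k = k*(k + 10)/(6*(k**2 + 10*k + 24)).
s_(k+1) − s_k = 4*(2*k + 11)/(k**4 + 22*k**3 + 179*k**2 + 638*k + 840) = t_k.
Evaluate s at k=9 and k=1: 19/130 and 11/210; difference 128/1365.

Σ = 128/1365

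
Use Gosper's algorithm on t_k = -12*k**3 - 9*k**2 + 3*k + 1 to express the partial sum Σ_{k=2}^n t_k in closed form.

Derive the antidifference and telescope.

r(k) = (12*k**3 + 45*k**2 + 51*k + 17)/(12*k**3 + 9*k**2 - 3*k - 1) after simplifying.
Gosper form: A/B · C(k+1)/C(k) with A=1, B=1, C=k**3 + 3*k**2/4 - k/4 - 1/12.
Key eq: (1)·f(k+1) = (1)·f(k) + (k**3 + 3*k**2/4 - k/4 - 1/12).
d = 4 from the (0,0,3) case.
Coefficient equations give f(k) = k*(3*k**3 - 3*k**2 - 3*k + 2)/12.
Get s_k = R·t_k = k*(-3*k**3 + 3*k**2 + 3*k - 2) with R(k) = B(k−1)f(k)/C(k) = k*(3*k**3 - 3*k**2 - 3*k + 2)/(12*k**3 + 9*k**2 - 3*k - 1).
Verify: -12*k**3 - 9*k**2 + 3*k + 1 matches t_k.
Telescope: S(n) = s_(n+1) − s_(2) = -3*n**4 - 9*n**3 - 6*n**2 + n + 1 − (-16) = -3*n**4 - 9*n**3 - 6*n**2 + n + 17.

S(n) = -3*n**4 - 9*n**3 - 6*n**2 + n + 17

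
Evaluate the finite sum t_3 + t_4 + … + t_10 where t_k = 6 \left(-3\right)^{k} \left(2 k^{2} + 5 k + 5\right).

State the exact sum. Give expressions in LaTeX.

Compute t_(k+1)/t_k: get 3*(-2*k**2 - 9*k - 12)/(2*k**2 + 5*k + 5).
Normal form (A,B,C) = (-3, 1, k**2 + 5*k/2 + 5/2).
Solve (-3)·f(k+1) − (1)·f(k) = k**2 + 5*k/2 + 5/2.
deg f ≤ 2 (via 0,0,2).
Solve for f: f(k) = -(k**2 + k + 1)/4 (degree 2 ≤ 2).
R(k) = B(k−1)·f(k)/C(k) = -(k**2 + k + 1)/(2*(2*k**2 + 5*k + 5)); s_k = R·t_k = (-3)**(k + 1)*(k**2 + k + 1).
Check: Δs_k = 6*(-3)**k*(2*k**2 + 5*k + 5). ✓
Evaluate s at k=11 and k=3: 70681653 and 1053; difference 70680600.

Σ = 70680600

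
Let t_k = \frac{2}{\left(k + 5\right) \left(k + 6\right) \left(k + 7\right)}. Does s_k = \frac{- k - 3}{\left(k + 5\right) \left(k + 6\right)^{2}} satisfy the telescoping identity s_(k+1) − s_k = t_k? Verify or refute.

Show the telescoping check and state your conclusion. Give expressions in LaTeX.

Invalid: residual \frac{3 \left(- 3 k - 19\right)}{k^{5} + 31 k^{4} + 383 k^{3} + 2357 k^{2} + 7224 k + 8820} ≠ 0.

s_(k+1) = (-k - 4)/((k + 6)*(k + 7)**2)
s_(k+1) − s_k = ((k + 3)*(k + 7)**2 - (k + 4)*(k + 5)*(k + 6))/((k + 5)*(k + 6)**2*(k + 7)**2)
(s_(k+1) − s_k) − t_k = 3*(-3*k - 19)/(k**5 + 31*k**4 + 383*k**3 + 2357*k**2 + 7224*k + 8820)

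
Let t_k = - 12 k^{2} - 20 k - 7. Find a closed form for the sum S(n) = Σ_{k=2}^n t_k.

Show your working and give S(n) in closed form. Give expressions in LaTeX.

S(n) = - 4 n^{3} - 16 n^{2} - 19 n + 39

t_(k+1)/t_k = (12*k**2 + 44*k + 39)/(12*k**2 + 20*k + 7).
A = 1, B = 1, C = k**2 + 5*k/3 + 7/12.
f must satisfy (1)·f(k+1) − (1)·f(k) = k**2 + 5*k/3 + 7/12.
Bound: deg f ≤ 3.
Match coefficients ⇒ f(k) = k*(4*k**2 + 4*k - 1)/12.
Certificate R = B(k−1)f/C = k*(4*k**2 + 4*k - 1)/((2*k + 1)*(6*k + 7)) gives s_k = k*(-4*k**2 - 4*k + 1).
Δs = -12*k**2 - 20*k - 7, as required.
s_(n+1) = -4*n**3 - 16*n**2 - 19*n - 7 and s_(2) = -46, so S(n) = -4*n**3 - 16*n**2 - 19*n + 39.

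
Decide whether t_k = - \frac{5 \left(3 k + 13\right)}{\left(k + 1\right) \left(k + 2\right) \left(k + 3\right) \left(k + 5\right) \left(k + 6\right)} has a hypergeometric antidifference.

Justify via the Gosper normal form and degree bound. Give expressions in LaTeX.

Step 1: r(k) = (k + 1)*(k + 5)*(3*k + 16)/((k + 4)*(k + 7)*(3*k + 13)).
Gosper form: A/B · C(k+1)/C(k) with A=k + 1, B=k + 7, C=k**2 + 25*k/3 + 52/3.
Need (k + 1)·f(k+1) − (k + 6)·f(k) = k**2 + 25*k/3 + 52/3.
deg f ≤ 5 (via 1,1,2).
Coefficient equations give f(k) = k*(k + 3)*(k + 4)*(k**2 + 8*k + 17)/30.
So s_k = (B(k−1)f/C)·t_k = (k*(k + 3)*(k + 6)*(k**2 + 8*k + 17)/(10*(3*k + 13)))·t_k = k*(-k**2 - 8*k - 17)/(2*(k**3 + 8*k**2 + 17*k + 10)).
s_(k+1) − s_k = 5*(-3*k - 13)/(k**5 + 17*k**4 + 107*k**3 + 307*k**2 + 396*k + 180) = t_k.

Yes. s_k = \frac{k \left(- k^{2} - 8 k - 17\right)}{2 \left(k^{3} + 8 k^{2} + 17 k + 10\right)}.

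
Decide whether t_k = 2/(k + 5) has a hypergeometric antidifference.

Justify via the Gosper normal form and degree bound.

No — t_k has no hypergeometric antidifference.

t_(k+1)/t_k = (k + 5)/(k + 6).
Gosper form: A/B · C(k+1)/C(k) with A=k + 5, B=k + 6, C=1.
Set up (k + 5)·f(k+1) − (k + 5)·f(k) − (1) = 0.
deg f ≤ 0 (via 1,1,0).
f = c0 ⇒ A·f(k+1) − B(k−1)·f(k) − C = -1. The system {-1 = 0} is inconsistent; no antidifference.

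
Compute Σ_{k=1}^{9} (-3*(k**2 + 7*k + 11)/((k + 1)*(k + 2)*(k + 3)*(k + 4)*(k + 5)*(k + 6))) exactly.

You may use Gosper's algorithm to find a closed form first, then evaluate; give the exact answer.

The ratio is (k + 1)*(7*k + (k + 1)**2 + 18)/((k + 7)*(k**2 + 7*k + 11)).
Normal form (A,B,C) = (k + 1, k + 7, k**2 + 7*k + 11).
Key eq: (k + 1)·f(k+1) = (k + 6)·f(k) + (k**2 + 7*k + 11).
deg f ≤ 5 (via 1,1,2).
Solving with deg f ≤ 5: f(k) = k*(k + 2)*(k + 4)*(k**2 + 9*k + 23)/45.
So s_k = (B(k−1)f/C)·t_k = (k*(k + 2)*(k + 4)*(k + 6)*(k**2 + 9*k + 23)/(45*(k**2 + 7*k + 11)))·t_k = k*(-k**2 - 9*k - 23)/(15*(k**3 + 9*k**2 + 23*k + 15)).
s_(k+1) − s_k = 3*(-k**2 - 7*k - 11)/(k**6 + 21*k**5 + 175*k**4 + 735*k**3 + 1624*k**2 + 1764*k + 720) = t_k.
Sum = s_(10) − s_(1); s_(10) = -142/2145, s_(1) = -11/240 ⇒ -233/11440.

Σ = -233/11440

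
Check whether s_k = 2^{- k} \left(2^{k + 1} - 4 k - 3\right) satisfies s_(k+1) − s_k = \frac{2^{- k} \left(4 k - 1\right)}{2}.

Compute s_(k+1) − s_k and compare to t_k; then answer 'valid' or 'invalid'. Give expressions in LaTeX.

s_(k+1) = (4*2**k - 4*k - 7)/(2*2**k)
s_(k+1) − s_k = (4*k - 1)/(2*2**k)
(s_(k+1) − s_k) − t_k = 0

valid (s_(k+1) − s_k reduces to t_k)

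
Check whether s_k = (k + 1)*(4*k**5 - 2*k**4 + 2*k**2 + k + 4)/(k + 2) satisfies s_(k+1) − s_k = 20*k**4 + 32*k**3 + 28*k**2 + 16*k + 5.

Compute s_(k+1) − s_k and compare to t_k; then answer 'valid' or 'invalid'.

Invalid: residual 2*(-8*k**5 - 37*k**4 - 46*k**3 - 35*k**2 - 18*k - 3)/(k**2 + 5*k + 6) ≠ 0.

s_(k+1) = (k + 2)*(k + 4*(k + 1)**5 - 2*(k + 1)**4 + 2*(k + 1)**2 + 5)/(k + 3)
s_(k+1) − s_k = (20*k**6 + 116*k**5 + 234*k**4 + 256*k**3 + 183*k**2 + 85*k + 24)/(k**2 + 5*k + 6)
(s_(k+1) − s_k) − t_k = 2*(-8*k**5 - 37*k**4 - 46*k**3 - 35*k**2 - 18*k - 3)/(k**2 + 5*k + 6)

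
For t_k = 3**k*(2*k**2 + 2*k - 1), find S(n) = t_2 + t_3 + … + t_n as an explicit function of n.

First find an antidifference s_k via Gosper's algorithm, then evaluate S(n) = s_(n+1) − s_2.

Step 1: r(k) = 3*(2*k**2 + 6*k + 3)/(2*k**2 + 2*k - 1).
So A=3 and B=1, with C=k**2 + k - 1/2.
f must satisfy (3)·f(k+1) − (1)·f(k) = k**2 + k - 1/2.
Degrees (0,0,2) ⇒ d ≤ 2.
Solving with deg f ≤ 2: f(k) = (k - 1)**2/2.
Then R = B(k−1)f/C = (k - 1)**2/(2*k**2 + 2*k - 1), so s_k = R(k)·t_k = 3**k*(k**2 - 2*k + 1).
Verify: 3**k*(2*k**2 + 2*k - 1) matches t_k.
s_(n+1) = 3**(n + 1)*n**2 and s_(2) = 9, so S(n) = 3*3**n*n**2 - 9.

S(n) = 3*3**n*n**2 - 9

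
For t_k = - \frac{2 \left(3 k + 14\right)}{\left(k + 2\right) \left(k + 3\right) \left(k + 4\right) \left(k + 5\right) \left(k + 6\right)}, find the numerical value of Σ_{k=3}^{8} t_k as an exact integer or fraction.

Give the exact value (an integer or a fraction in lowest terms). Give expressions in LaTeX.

Compute t_(k+1)/t_k: get (k + 2)*(3*k + 17)/((k + 7)*(3*k + 14)).
A = k + 2, B = k + 7, C = k + 14/3.
Need (k + 2)·f(k+1) − (k + 6)·f(k) = k + 14/3.
Degrees (1,1,1) ⇒ d ≤ 4.
Solve for f: f(k) = k*(k + 4)*(k**2 + 10*k + 31)/90 (degree 4 ≤ 4).
Get s_k = R·t_k = k*(-k**2 - 10*k - 31)/(15*(k**3 + 10*k**2 + 31*k + 30)) with R(k) = B(k−1)f(k)/C(k) = k*(k + 4)*(k + 6)*(k**2 + 10*k + 31)/(30*(3*k + 14)).
Δs = 2*(-3*k - 14)/(k**5 + 20*k**4 + 155*k**3 + 580*k**2 + 1044*k + 720), as required.
Evaluate s at k=9 and k=3: -101/1540 and -7/120; difference -67/9240.

Σ = -67/9240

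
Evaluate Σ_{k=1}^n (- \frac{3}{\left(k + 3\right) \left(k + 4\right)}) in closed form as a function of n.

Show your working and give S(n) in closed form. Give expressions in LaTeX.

S(n) = - \frac{3 n}{4 n + 16}

Ratio r(k) = (k + 3)/(k + 5).
A = k + 3, B = k + 5, C = 1.
Key eq: (k + 3)·f(k+1) = (k + 4)·f(k) + (1).
d = 1 from the (1,1,0) case.
Match coefficients ⇒ f(k) = k/3.
Get s_k = R·t_k = -k/(k + 3) with R(k) = B(k−1)f(k)/C(k) = k*(k + 4)/3.
Check: Δs_k = -3/(k**2 + 7*k + 12). ✓
Telescope: S(n) = s_(n+1) − s_(1) = (-n - 1)/(n + 4) − (-1/4) = -3*n/(4*n + 16).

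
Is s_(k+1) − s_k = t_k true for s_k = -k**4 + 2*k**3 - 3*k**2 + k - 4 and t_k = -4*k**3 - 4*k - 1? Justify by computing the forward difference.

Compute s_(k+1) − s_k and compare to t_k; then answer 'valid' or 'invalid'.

s_(k+1) = -k**4 - 2*k**3 - 3*k**2 - 3*k - 5
s_(k+1) − s_k = -4*k**3 - 4*k - 1
(s_(k+1) − s_k) − t_k = 0

Valid: the claim telescopes to t_k.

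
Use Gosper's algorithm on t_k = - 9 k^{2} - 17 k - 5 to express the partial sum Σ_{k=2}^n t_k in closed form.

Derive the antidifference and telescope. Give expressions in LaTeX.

The ratio is (9*k**2 + 35*k + 31)/(9*k**2 + 17*k + 5).
Normal form (A,B,C) = (1, 1, k**2 + 17*k/9 + 5/9).
Need (1)·f(k+1) − (1)·f(k) = k**2 + 17*k/9 + 5/9.
From deg A=0, deg B=0, deg C=2: d=3.
Coefficient equations give f(k) = k*(3*k**2 + 4*k - 2)/9.
Certificate R = B(k−1)f/C = k*(3*k**2 + 4*k - 2)/(9*k**2 + 17*k + 5) gives s_k = k*(-3*k**2 - 4*k + 2).
Verify: -9*k**2 - 17*k - 5 matches t_k.
Telescope: S(n) = s_(n+1) − s_(2) = -3*n**3 - 13*n**2 - 15*n - 5 − (-36) = -3*n**3 - 13*n**2 - 15*n + 31.

S(n) = - 3 n^{3} - 13 n^{2} - 15 n + 31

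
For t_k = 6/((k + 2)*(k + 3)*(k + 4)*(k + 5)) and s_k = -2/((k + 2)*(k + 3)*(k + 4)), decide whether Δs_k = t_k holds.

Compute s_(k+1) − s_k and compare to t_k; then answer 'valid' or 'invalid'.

s_(k+1) = -2/((k + 3)*(k + 4)*(k + 5))
s_(k+1) − s_k = 6/((k + 2)*(k + 3)*(k + 4)*(k + 5))
(s_(k+1) − s_k) − t_k = 0

valid (s_(k+1) − s_k reduces to t_k)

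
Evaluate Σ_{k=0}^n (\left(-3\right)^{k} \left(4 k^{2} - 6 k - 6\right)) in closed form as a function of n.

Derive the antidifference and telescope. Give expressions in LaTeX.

S(n) = \left(-3\right)^{n + 1} \left(- n^{2} + n + 2\right)

Ratio r(k) = 3*(-2*k**2 - k + 4)/(2*k**2 - 3*k - 3).
A = -3, B = 1, C = k**2 - 3*k/2 - 3/2.
Need (-3)·f(k+1) − (1)·f(k) = k**2 - 3*k/2 - 3/2.
Bound: deg f ≤ 2.
Solve for f: f(k) = -k*(k - 3)/4 (degree 2 ≤ 2).
Certificate R = B(k−1)f/C = -k*(k - 3)/(2*(2*k**2 - 3*k - 3)) gives s_k = (-3)**k*k*(3 - k).
Δs = (-3)**k*(4*k**2 - 6*k - 6), as required.
Telescope: S(n) = s_(n+1) − s_(0) = (-3)**(n + 1)*(-n**2 + n + 2) − (0) = (-3)**(n + 1)*(-n**2 + n + 2).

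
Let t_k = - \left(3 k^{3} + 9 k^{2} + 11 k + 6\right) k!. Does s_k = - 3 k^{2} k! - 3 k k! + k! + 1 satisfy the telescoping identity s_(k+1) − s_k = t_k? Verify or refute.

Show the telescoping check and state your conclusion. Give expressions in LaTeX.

s_(k+1) = -3*k**3*factorial(k) - 12*k**2*factorial(k) - 14*k*factorial(k) - 5*factorial(k) + 1
s_(k+1) − s_k = -(3*k**3 + 9*k**2 + 11*k + 6)*factorial(k)
(s_(k+1) − s_k) − t_k = 0

valid (s_(k+1) − s_k reduces to t_k)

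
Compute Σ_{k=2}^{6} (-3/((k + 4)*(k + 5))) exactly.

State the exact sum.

Σ = -5/22

The ratio is (k + 4)/(k + 6).
A = k + 4, B = k + 6, C = 1.
f must satisfy (k + 4)·f(k+1) − (k + 5)·f(k) = 1.
From deg A=1, deg B=1, deg C=0: d=1.
Solving with deg f ≤ 1: f(k) = k/4.
So s_k = (B(k−1)f/C)·t_k = (k*(k + 5)/4)·t_k = -3*k/(4*k + 16).
s_(k+1) − s_k = -3/(k**2 + 9*k + 20) = t_k.
Σ_(k=2)^(6) t_k = s_(7) − s_(2) = -21/44 − (-1/4) = -5/22.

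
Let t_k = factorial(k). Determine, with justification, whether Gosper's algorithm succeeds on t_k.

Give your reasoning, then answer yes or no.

No; the degree bound rules out any f.

The ratio is k + 1.
Factor: A=k + 1; B=1; C=1.
Solve (k + 1)·f(k+1) − (1)·f(k) = 1.
d = -1 from the (1,0,0) case.
deg f ≤ -1 is impossible — no certificate.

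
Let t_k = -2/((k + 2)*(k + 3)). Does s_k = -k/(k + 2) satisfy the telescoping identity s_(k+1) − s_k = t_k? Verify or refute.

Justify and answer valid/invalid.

s_(k+1) = (-k - 1)/(k + 3)
s_(k+1) − s_k = -2/(k**2 + 5*k + 6)
(s_(k+1) − s_k) − t_k = 0

Valid: the claim telescopes to t_k.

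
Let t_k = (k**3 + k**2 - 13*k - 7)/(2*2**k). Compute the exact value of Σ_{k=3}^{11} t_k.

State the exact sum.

Step 1: r(k) = (k**3/2 + 2*k**2 - 4*k - 9)/(k**3 + k**2 - 13*k - 7).
Take A(k)=1/2, B(k)=1, C(k)=k**3 + k**2 - 13*k - 7.
Key eq: (1/2)·f(k+1) = (1)·f(k) + (k**3 + k**2 - 13*k - 7).
deg f ≤ 3 (via 0,0,3).
Match coefficients ⇒ f(k) = -2*(k**3 + 4*k**2 - 2*k - 4).
R(k) = B(k−1)·f(k)/C(k) = -2*(k**3 + 4*k**2 - 2*k - 4)/(k**3 + k**2 - 13*k - 7); s_k = R·t_k = (-k**3 - 4*k**2 + 2*k + 4)/2**k.
Check: Δs_k = (k**3 + k**2 - 13*k - 7)/(2*2**k). ✓
Sum = s_(12) − s_(3); s_(12) = -569/1024, s_(3) = -53/8 ⇒ 6215/1024.

Σ = 6215/1024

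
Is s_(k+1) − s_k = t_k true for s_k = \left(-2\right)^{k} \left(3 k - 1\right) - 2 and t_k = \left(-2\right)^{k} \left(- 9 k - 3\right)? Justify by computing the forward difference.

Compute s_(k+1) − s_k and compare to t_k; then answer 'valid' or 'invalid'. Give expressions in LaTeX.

s_(k+1) = -2*(-2)**k*(3*k + 2) - 2
s_(k+1) − s_k = (-2)**k*(-9*k - 3)
(s_(k+1) − s_k) − t_k = 0

Valid: the claim telescopes to t_k.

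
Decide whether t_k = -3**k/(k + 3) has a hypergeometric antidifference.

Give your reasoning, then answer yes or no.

No — t_k has no hypergeometric antidifference.

Ratio r(k) = 3*(k + 3)/(k + 4).
Normal form (A,B,C) = (3*k + 9, k + 4, 1).
Set up (3*k + 9)·f(k+1) − (k + 3)·f(k) − (1) = 0.
d = -1 from the (1,1,0) case.
deg f ≤ -1 is impossible — no certificate.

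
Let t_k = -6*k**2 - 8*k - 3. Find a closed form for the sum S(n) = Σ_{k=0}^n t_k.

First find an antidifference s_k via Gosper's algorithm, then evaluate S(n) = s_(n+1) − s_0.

Ratio r(k) = (6*k**2 + 20*k + 17)/(6*k**2 + 8*k + 3).
Normal form (A,B,C) = (1, 1, k**2 + 4*k/3 + 1/2).
Key eq: (1)·f(k+1) = (1)·f(k) + (k**2 + 4*k/3 + 1/2).
d = 3 from the (0,0,2) case.
Coefficient equations give f(k) = k**2*(2*k + 1)/6.
Certificate R = B(k−1)f/C = k**2*(2*k + 1)/(6*k**2 + 8*k + 3) gives s_k = k**2*(-2*k - 1).
Verify: -6*k**2 - 8*k - 3 matches t_k.
Telescope: S(n) = s_(n+1) − s_(0) = -2*n**3 - 7*n**2 - 8*n - 3 − (0) = -2*n**3 - 7*n**2 - 8*n - 3.

S(n) = -2*n**3 - 7*n**2 - 8*n - 3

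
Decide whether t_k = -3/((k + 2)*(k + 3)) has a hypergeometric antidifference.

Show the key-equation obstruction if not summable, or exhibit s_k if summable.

Compute t_(k+1)/t_k: get (k + 2)/(k + 4).
Take A(k)=k + 2, B(k)=k + 4, C(k)=1.
Key eq: (k + 2)·f(k+1) = (k + 3)·f(k) + (1).
Degrees (1,1,0) ⇒ d ≤ 1.
Solve for f: f(k) = k/2 (degree 1 ≤ 1).
Get s_k = R·t_k = -3*k/(2*k + 4) with R(k) = B(k−1)f(k)/C(k) = k*(k + 3)/2.
Verify: -3/(k**2 + 5*k + 6) matches t_k.

Yes. s_k = -3*k/(2*k + 4).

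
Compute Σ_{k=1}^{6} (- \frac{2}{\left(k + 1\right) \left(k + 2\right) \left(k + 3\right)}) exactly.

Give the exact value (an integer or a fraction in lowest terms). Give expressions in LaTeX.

Σ = -11/72

t_(k+1)/t_k = (k + 1)/(k + 4).
Gosper form: A/B · C(k+1)/C(k) with A=k + 1, B=k + 4, C=1.
Set up (k + 1)·f(k+1) − (k + 3)·f(k) − (1) = 0.
Bound: deg f ≤ 2.
Solve for f: f(k) = k*(k + 3)/4 (degree 2 ≤ 2).
So s_k = (B(k−1)f/C)·t_k = (k*(k + 3)**2/4)·t_k = k*(-k - 3)/(2*(k + 1)*(k + 2)).
Δs = -2/(k**3 + 6*k**2 + 11*k + 6), as required.
Σ_(k=1)^(6) t_k = s_(7) − s_(1) = -35/72 − (-1/3) = -11/72.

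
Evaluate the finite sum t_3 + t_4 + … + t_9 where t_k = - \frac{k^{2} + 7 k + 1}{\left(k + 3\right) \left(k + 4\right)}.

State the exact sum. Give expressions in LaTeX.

Σ = -469/78

t_(k+1)/t_k = (k + 3)*(7*k + (k + 1)**2 + 8)/((k + 5)*(k**2 + 7*k + 1)).
A = k + 3, B = k + 5, C = k**2 + 7*k + 1.
Solve (k + 3)·f(k+1) − (k + 4)·f(k) = k**2 + 7*k + 1.
Bound: deg f ≤ 2.
A polynomial solution: f(k) = k*(3*k - 2)/3.
Then R = B(k−1)f/C = k*(k + 4)*(3*k - 2)/(3*(k**2 + 7*k + 1)), so s_k = R(k)·t_k = k*(2 - 3*k)/(3*(k + 3)).
Check: Δs_k = (-k**2 - 7*k - 1)/(k**2 + 7*k + 12). ✓
Sum = s_(10) − s_(3); s_(10) = -280/39, s_(3) = -7/6 ⇒ -469/78.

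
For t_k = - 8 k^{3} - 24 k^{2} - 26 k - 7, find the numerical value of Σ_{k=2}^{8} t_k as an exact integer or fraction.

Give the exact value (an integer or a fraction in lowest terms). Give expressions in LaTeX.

r(k) = (8*k**3 + 48*k**2 + 98*k + 65)/(8*k**3 + 24*k**2 + 26*k + 7) after simplifying.
Gosper form: A/B · C(k+1)/C(k) with A=1, B=1, C=k**3 + 3*k**2 + 13*k/4 + 7/8.
f must satisfy (1)·f(k+1) − (1)·f(k) = k**3 + 3*k**2 + 13*k/4 + 7/8.
Degrees (0,0,3) ⇒ d ≤ 4.
Match coefficients ⇒ f(k) = k*(2*k**3 + 4*k**2 + 3*k - 2)/8.
So s_k = (B(k−1)f/C)·t_k = (k*(2*k**3 + 4*k**2 + 3*k - 2)/(8*k**3 + 24*k**2 + 26*k + 7))·t_k = k*(-2*k**3 - 4*k**2 - 3*k + 2).
Verify: -8*k**3 - 24*k**2 - 26*k - 7 matches t_k.
Telescoping: Σ = s_(9) − s_(2) = -16263 − (-72) = -16191.

Σ = -16191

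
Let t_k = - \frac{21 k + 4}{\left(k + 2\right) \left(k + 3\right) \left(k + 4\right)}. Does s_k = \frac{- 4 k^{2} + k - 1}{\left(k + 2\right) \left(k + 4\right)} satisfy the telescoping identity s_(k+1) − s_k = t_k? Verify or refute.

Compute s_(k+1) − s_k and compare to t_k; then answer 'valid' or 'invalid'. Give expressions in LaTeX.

s_(k+1) = (k - 4*(k + 1)**2)/((k + 3)*(k + 5))
s_(k+1) − s_k = (-25*k**2 - 87*k - 17)/(k**4 + 14*k**3 + 71*k**2 + 154*k + 120)
(s_(k+1) − s_k) − t_k = (-4*k**2 + 22*k + 3)/(k**4 + 14*k**3 + 71*k**2 + 154*k + 120)

Invalid: residual \frac{- 4 k^{2} + 22 k + 3}{k^{4} + 14 k^{3} + 71 k^{2} + 154 k + 120} ≠ 0.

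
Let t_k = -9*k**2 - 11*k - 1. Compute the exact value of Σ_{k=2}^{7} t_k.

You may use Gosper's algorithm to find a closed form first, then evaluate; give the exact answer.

Ratio r(k) = (9*k**2 + 29*k + 21)/(9*k**2 + 11*k + 1).
A = 1, B = 1, C = k**2 + 11*k/9 + 1/9.
Key eq: (1)·f(k+1) = (1)·f(k) + (k**2 + 11*k/9 + 1/9).
Bound: deg f ≤ 3.
Match coefficients ⇒ f(k) = k*(3*k**2 + k - 3)/9.
Certificate R = B(k−1)f/C = k*(3*k**2 + k - 3)/(9*k**2 + 11*k + 1) gives s_k = k*(-3*k**2 - k + 3).
Δs = -9*k**2 - 11*k - 1, as required.
Evaluate s at k=8 and k=2: -1576 and -22; difference -1554.

Σ = -1554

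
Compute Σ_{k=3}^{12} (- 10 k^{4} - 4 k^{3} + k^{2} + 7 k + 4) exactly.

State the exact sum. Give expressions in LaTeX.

Σ = -630020

The ratio is (10*k**4 + 44*k**3 + 71*k**2 + 43*k + 2)/(10*k**4 + 4*k**3 - k**2 - 7*k - 4).
Gosper form: A/B · C(k+1)/C(k) with A=1, B=1, C=k**4 + 2*k**3/5 - k**2/10 - 7*k/10 - 2/5.
f must satisfy (1)·f(k+1) − (1)·f(k) = k**4 + 2*k**3/5 - k**2/10 - 7*k/10 - 2/5.
From deg A=0, deg B=0, deg C=4: d=5.
Coefficient equations give f(k) = k*(2*k**4 - 4*k**3 + k**2 - 2*k - 1)/10.
R(k) = B(k−1)·f(k)/C(k) = k*(2*k**4 - 4*k**3 + k**2 - 2*k - 1)/(10*k**4 + 4*k**3 - k**2 - 7*k - 4); s_k = R·t_k = k*(-2*k**4 + 4*k**3 - k**2 + 2*k + 1).
Check: Δs_k = -10*k**4 - 4*k**3 + k**2 + 7*k + 4. ✓
Telescoping: Σ = s_(13) − s_(3) = -630188 − (-168) = -630020.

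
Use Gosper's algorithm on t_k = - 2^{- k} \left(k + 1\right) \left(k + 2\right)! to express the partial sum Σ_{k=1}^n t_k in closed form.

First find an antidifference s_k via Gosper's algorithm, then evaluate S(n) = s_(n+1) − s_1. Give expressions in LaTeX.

r(k) = (k + 2)*(k + 3)/(2*(k + 1)) after simplifying.
Factor: A=k/2 + 3/2; B=1; C=k + 1.
Set up (k/2 + 3/2)·f(k+1) − (1)·f(k) − (k + 1) = 0.
Degrees (1,0,1) ⇒ d ≤ 0.
Solving with deg f ≤ 0: f(k) = 2.
Certificate R = B(k−1)f/C = 2/(k + 1) gives s_k = -2**(1 - k)*factorial(k + 2).
Verify: -(k + 1)*factorial(k + 2)/2**k matches t_k.
Σ_(k=1)^n t_k = s_(n+1) − s_(1) = (-factorial(n + 3)/2**n) − (-6), i.e. 6 - factorial(n + 3)/2**n.

S(n) = 6 - 2^{- n} \left(n + 3\right)!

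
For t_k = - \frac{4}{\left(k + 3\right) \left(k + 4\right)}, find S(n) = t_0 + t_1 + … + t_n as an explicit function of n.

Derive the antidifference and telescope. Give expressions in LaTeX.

S(n) = \frac{4 \left(- n - 1\right)}{3 \left(n + 4\right)}

r(k) = (k + 3)/(k + 5) after simplifying.
Normal form (A,B,C) = (k + 3, k + 5, 1).
f must satisfy (k + 3)·f(k+1) − (k + 4)·f(k) = 1.
From deg A=1, deg B=1, deg C=0: d=1.
Coefficient equations give f(k) = k/3.
R(k) = B(k−1)·f(k)/C(k) = k*(k + 4)/3; s_k = R·t_k = -4*k/(3*k + 9).
Verify: -4/(k**2 + 7*k + 12) matches t_k.
Evaluate: s_(n+1) = 4*(-n - 1)/(3*(n + 4)); subtract s_(0) = 0 ⇒ S(n) = 4*(-n - 1)/(3*(n + 4)).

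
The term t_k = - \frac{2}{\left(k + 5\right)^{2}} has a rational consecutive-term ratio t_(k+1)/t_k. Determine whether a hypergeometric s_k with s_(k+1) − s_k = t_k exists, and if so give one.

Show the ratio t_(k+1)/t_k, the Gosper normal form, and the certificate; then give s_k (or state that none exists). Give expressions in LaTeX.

no hypergeometric antidifference exists

Ratio r(k) = (k + 5)**2/(k + 6)**2.
Gosper form: A/B · C(k+1)/C(k) with A=k**2 + 10*k + 25, B=k**2 + 12*k + 36, C=1.
Set up (k**2 + 10*k + 25)·f(k+1) − (k**2 + 10*k + 25)·f(k) − (1) = 0.
From deg A=2, deg B=2, deg C=0: d=0.
Write f(k) = c0. Then LHS − RHS = -1, requiring -1 = 0: contradictory. No certificate.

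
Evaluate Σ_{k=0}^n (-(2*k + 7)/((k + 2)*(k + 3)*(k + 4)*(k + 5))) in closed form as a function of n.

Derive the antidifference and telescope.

S(n) = (-n**2 - 8*n - 7)/(8*(n**2 + 8*n + 15))

r(k) = (k + 2)*(2*k + 9)/((k + 6)*(2*k + 7)) after simplifying.
Take A(k)=k + 2, B(k)=k + 6, C(k)=k + 7/2.
Set up (k + 2)·f(k+1) − (k + 5)·f(k) − (k + 7/2) = 0.
d = 3 from the (1,1,1) case.
Solve for f: f(k) = k*(k + 3)*(k + 6)/16 (degree 3 ≤ 3).
Get s_k = R·t_k = k*(-k - 6)/(8*(k**2 + 6*k + 8)) with R(k) = B(k−1)f(k)/C(k) = k*(k + 3)*(k + 5)*(k + 6)/(8*(2*k + 7)).
Δs = (-2*k - 7)/(k**4 + 14*k**3 + 71*k**2 + 154*k + 120), as required.
Evaluate: s_(n+1) = (-n**2 - 8*n - 7)/(8*(n**2 + 8*n + 15)); subtract s_(0) = 0 ⇒ S(n) = (-n**2 - 8*n - 7)/(8*(n**2 + 8*n + 15)).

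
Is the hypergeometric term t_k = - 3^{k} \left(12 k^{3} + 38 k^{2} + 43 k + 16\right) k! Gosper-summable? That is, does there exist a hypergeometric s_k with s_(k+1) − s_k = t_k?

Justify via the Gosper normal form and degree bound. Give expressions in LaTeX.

Yes. s_k = - 3^{k} \left(4 k^{2} + 2 k - 1\right) k!.

t_(k+1)/t_k = 3*(12*k**4 + 86*k**3 + 229*k**2 + 264*k + 109)/(12*k**3 + 38*k**2 + 43*k + 16).
Factor: A=3*k + 3; B=1; C=k**3 + 19*k**2/6 + 43*k/12 + 4/3.
Set up (3*k + 3)·f(k+1) − (1)·f(k) − (k**3 + 19*k**2/6 + 43*k/12 + 4/3) = 0.
deg f ≤ 2 (via 1,0,3).
Coefficient equations give f(k) = (4*k**2 + 2*k - 1)/12.
Then R = B(k−1)f/C = (4*k**2 + 2*k - 1)/(12*k**3 + 38*k**2 + 43*k + 16), so s_k = R(k)·t_k = -3**k*(4*k**2 + 2*k - 1)*factorial(k).
Check: Δs_k = -3**k*(12*k**3 + 38*k**2 + 43*k + 16)*factorial(k). ✓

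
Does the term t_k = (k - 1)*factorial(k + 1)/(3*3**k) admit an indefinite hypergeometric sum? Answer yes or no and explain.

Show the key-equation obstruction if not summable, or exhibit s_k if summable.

Yes. s_k = factorial(k + 1)/3**k.

Step 1: r(k) = k*(k + 2)/(3*(k - 1)).
A = k/3 + 2/3, B = 1, C = k - 1.
f must satisfy (k/3 + 2/3)·f(k+1) − (1)·f(k) = k - 1.
Degrees (1,0,1) ⇒ d ≤ 0.
A polynomial solution: f(k) = 3.
Then R = B(k−1)f/C = 3/(k - 1), so s_k = R(k)·t_k = factorial(k + 1)/3**k.
Check: Δs_k = (k - 1)*factorial(k + 1)/(3*3**k). ✓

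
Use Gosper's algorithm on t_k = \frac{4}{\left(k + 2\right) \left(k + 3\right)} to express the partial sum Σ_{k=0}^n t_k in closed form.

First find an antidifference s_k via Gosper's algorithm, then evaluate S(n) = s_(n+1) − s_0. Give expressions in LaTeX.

S(n) = \frac{2 \left(n + 1\right)}{n + 3}

The ratio is (k + 2)/(k + 4).
So A=k + 2 and B=k + 4, with C=1.
Solve (k + 2)·f(k+1) − (k + 3)·f(k) = 1.
deg f ≤ 1 (via 1,1,0).
Match coefficients ⇒ f(k) = k/2.
Certificate R = B(k−1)f/C = k*(k + 3)/2 gives s_k = 2*k/(k + 2).
Verify: 4/(k**2 + 5*k + 6) matches t_k.
Telescope: S(n) = s_(n+1) − s_(0) = 2*(n + 1)/(n + 3) − (0) = 2*(n + 1)/(n + 3).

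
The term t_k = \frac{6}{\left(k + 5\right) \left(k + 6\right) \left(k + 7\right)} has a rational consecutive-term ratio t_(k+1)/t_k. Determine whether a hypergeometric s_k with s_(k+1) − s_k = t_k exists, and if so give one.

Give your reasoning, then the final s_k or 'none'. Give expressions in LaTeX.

s_k = \frac{k \left(k + 11\right)}{10 \left(k + 5\right) \left(k + 6\right)}

t_(k+1)/t_k = (k + 5)/(k + 8).
So A=k + 5 and B=k + 8, with C=1.
Key eq: (k + 5)·f(k+1) = (k + 7)·f(k) + (1).
From deg A=1, deg B=1, deg C=0: d=2.
Match coefficients ⇒ f(k) = k*(k + 11)/60.
Get s_k = R·t_k = k*(k + 11)/(10*(k + 5)*(k + 6)) with R(k) = B(k−1)f(k)/C(k) = k*(k + 7)*(k + 11)/60.
s_(k+1) − s_k = 6/(k**3 + 18*k**2 + 107*k + 210) = t_k.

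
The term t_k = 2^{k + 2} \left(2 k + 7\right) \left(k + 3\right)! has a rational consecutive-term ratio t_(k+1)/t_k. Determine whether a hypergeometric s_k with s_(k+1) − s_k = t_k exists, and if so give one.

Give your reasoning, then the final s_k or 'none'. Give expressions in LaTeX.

s_k = 2^{k + 2} \left(k + 3\right)!

t_(k+1)/t_k = 2*(k + 4)*(2*k + 9)/(2*k + 7).
Factor: A=2*k + 8; B=1; C=k + 7/2.
Need (2*k + 8)·f(k+1) − (1)·f(k) = k + 7/2.
d = 0 from the (1,0,1) case.
Solving with deg f ≤ 0: f(k) = 1/2.
Certificate R = B(k−1)f/C = 1/(2*k + 7) gives s_k = 2**(k + 2)*factorial(k + 3).
s_(k+1) − s_k = 2**(k + 2)*(2*k + 7)*factorial(k + 3) = t_k.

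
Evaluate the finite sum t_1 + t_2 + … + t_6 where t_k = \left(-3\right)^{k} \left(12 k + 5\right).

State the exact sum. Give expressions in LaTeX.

Σ = 43734

Step 1: r(k) = 3*(-12*k - 17)/(12*k + 5).
So A=-3 and B=1, with C=k + 5/12.
Set up (-3)·f(k+1) − (1)·f(k) − (k + 5/12) = 0.
Bound: deg f ≤ 1.
Solve for f: f(k) = -(3*k - 1)/12 (degree 1 ≤ 1).
Get s_k = R·t_k = (-3)**k*(1 - 3*k) with R(k) = B(k−1)f(k)/C(k) = -(3*k - 1)/(12*k + 5).
s_(k+1) − s_k = (-3)**k*(12*k + 5) = t_k.
Sum = s_(7) − s_(1); s_(7) = 43740, s_(1) = 6 ⇒ 43734.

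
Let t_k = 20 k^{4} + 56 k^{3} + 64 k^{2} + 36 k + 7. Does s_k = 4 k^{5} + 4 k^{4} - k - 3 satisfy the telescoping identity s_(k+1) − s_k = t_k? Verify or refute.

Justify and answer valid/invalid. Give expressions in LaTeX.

s_(k+1) = -k + 4*(k + 1)**5 + 4*(k + 1)**4 - 4
s_(k+1) − s_k = 20*k**4 + 56*k**3 + 64*k**2 + 36*k + 7
(s_(k+1) − s_k) − t_k = 0

Valid — Δs_k = t_k.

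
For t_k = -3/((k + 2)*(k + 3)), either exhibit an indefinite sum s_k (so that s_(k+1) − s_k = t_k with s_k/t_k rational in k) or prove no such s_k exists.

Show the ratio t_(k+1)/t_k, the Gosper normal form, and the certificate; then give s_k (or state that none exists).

s_k = -3*k/(2*k + 4)

Compute t_(k+1)/t_k: get (k + 2)/(k + 4).
Factor: A=k + 2; B=k + 4; C=1.
Key eq: (k + 2)·f(k+1) = (k + 3)·f(k) + (1).
deg f ≤ 1 (via 1,1,0).
A polynomial solution: f(k) = k/2.
Then R = B(k−1)f/C = k*(k + 3)/2, so s_k = R(k)·t_k = -3*k/(2*k + 4).
Verify: -3/(k**2 + 5*k + 6) matches t_k.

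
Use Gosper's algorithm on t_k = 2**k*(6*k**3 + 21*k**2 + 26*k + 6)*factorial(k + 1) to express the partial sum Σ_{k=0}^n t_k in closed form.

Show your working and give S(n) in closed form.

S(n) = 6*2**n*n**4*factorial(n) + 30*2**n*n**3*factorial(n) + 50*2**n*n**2*factorial(n) + 30*2**n*n*factorial(n) + 4*2**n*factorial(n) + 2

t_(k+1)/t_k = 2*(6*k**4 + 51*k**3 + 164*k**2 + 231*k + 118)/(6*k**3 + 21*k**2 + 26*k + 6).
A = 2*k + 4, B = 1, C = k**3 + 7*k**2/2 + 13*k/3 + 1.
f must satisfy (2*k + 4)·f(k+1) − (1)·f(k) = k**3 + 7*k**2/2 + 13*k/3 + 1.
d = 2 from the (1,0,3) case.
A polynomial solution: f(k) = (3*k**2 - 2)/6.
Certificate R = B(k−1)f/C = (3*k**2 - 2)/(6*k**3 + 21*k**2 + 26*k + 6) gives s_k = 2**k*(3*k**2 - 2)*factorial(k + 1).
s_(k+1) − s_k = 2**k*(6*k**3 + 21*k**2 + 26*k + 6)*factorial(k + 1) = t_k.
Σ_(k=0)^n t_k = s_(n+1) − s_(0) = (2**(n + 1)*(3*n**2 + 6*n + 1)*factorial(n + 2)) − (-2), i.e. 6*2**n*n**4*factorial(n) + 30*2**n*n**3*factorial(n) + 50*2**n*n**2*factorial(n) + 30*2**n*n*factorial(n) + 4*2**n*factorial(n) + 2.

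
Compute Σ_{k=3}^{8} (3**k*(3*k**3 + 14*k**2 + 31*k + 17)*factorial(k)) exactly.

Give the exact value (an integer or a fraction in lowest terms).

Ratio r(k) = 3*(3*k**4 + 26*k**3 + 91*k**2 + 133*k + 65)/(3*k**3 + 14*k**2 + 31*k + 17).
A = 3*k + 3, B = 1, C = k**3 + 14*k**2/3 + 31*k/3 + 17/3.
Need (3*k + 3)·f(k+1) − (1)·f(k) = k**3 + 14*k**2/3 + 31*k/3 + 17/3.
Bound: deg f ≤ 2.
A polynomial solution: f(k) = (k**2 + 2*k + 4)/3.
Then R = B(k−1)f/C = (k**2 + 2*k + 4)/(3*k**3 + 14*k**2 + 31*k + 17), so s_k = R(k)·t_k = 3**k*(k**2 + 2*k + 4)*factorial(k).
Δs = 3**k*(3*k**3 + 14*k**2 + 31*k + 17)*factorial(k), as required.
Telescoping: Σ = s_(9) − s_(3) = 735684405120 − (3078) = 735684402042.

Σ = 735684402042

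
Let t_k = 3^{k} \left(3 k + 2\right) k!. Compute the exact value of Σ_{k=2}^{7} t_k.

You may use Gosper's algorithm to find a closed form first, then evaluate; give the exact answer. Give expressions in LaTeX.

Σ = 264539502

Step 1: r(k) = 3*(k + 1)*(3*k + 5)/(3*k + 2).
So A=3*k + 3 and B=1, with C=k + 2/3.
Key eq: (3*k + 3)·f(k+1) = (1)·f(k) + (k + 2/3).
d = 0 from the (1,0,1) case.
Solving with deg f ≤ 0: f(k) = 1/3.
R(k) = B(k−1)·f(k)/C(k) = 1/(3*k + 2); s_k = R·t_k = 3**k*factorial(k).
Δs = 3**k*(3*k + 2)*factorial(k), as required.
Σ_(k=2)^(7) t_k = s_(8) − s_(2) = 264539520 − (18) = 264539502.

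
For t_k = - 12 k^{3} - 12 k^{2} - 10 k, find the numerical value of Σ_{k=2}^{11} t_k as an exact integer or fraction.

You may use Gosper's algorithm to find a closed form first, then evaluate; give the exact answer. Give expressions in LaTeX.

Compute t_(k+1)/t_k: get (6*k**3 + 24*k**2 + 35*k + 17)/(k*(6*k**2 + 6*k + 5)).
So A=1 and B=1, with C=k**3 + k**2 + 5*k/6.
Solve (1)·f(k+1) − (1)·f(k) = k**3 + k**2 + 5*k/6.
From deg A=0, deg B=0, deg C=3: d=4.
Coefficient equations give f(k) = k*(k - 1)*(3*k**2 + k + 3)/12.
R(k) = B(k−1)·f(k)/C(k) = (k - 1)*(3*k**2 + k + 3)/(2*(6*k**2 + 6*k + 5)); s_k = R·t_k = k*(-3*k**3 + 2*k**2 - 2*k + 3).
Check: Δs_k = 2*k*(-6*k**2 - 6*k - 5). ✓
Σ_(k=2)^(11) t_k = s_(12) − s_(2) = -59004 − (-34) = -58970.

Σ = -58970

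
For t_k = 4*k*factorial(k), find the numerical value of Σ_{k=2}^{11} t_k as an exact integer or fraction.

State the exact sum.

r(k) = (k + 1)**2/k after simplifying.
Take A(k)=k + 1, B(k)=1, C(k)=k.
Solve (k + 1)·f(k+1) − (1)·f(k) = k.
Bound: deg f ≤ 0.
Coefficient equations give f(k) = 1.
So s_k = (B(k−1)f/C)·t_k = (1/k)·t_k = 4*factorial(k).
Δs = 4*k*factorial(k), as required.
Telescoping: Σ = s_(12) − s_(2) = 1916006400 − (8) = 1916006392.

Σ = 1916006392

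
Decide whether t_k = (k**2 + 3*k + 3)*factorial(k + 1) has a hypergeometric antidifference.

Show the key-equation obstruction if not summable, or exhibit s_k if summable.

Step 1: r(k) = (k + 2)*(3*k + (k + 1)**2 + 6)/(k**2 + 3*k + 3).
Normal form (A,B,C) = (k + 2, 1, k**2 + 3*k + 3).
Set up (k + 2)·f(k+1) − (1)·f(k) − (k**2 + 3*k + 3) = 0.
Degrees (1,0,2) ⇒ d ≤ 1.
Match coefficients ⇒ f(k) = k + 1.
So s_k = (B(k−1)f/C)·t_k = ((k + 1)/(k**2 + 3*k + 3))·t_k = (k + 1)*factorial(k + 1).
Δs = (k**2 + 3*k + 3)*factorial(k + 1), as required.

Yes. s_k = (k + 1)*factorial(k + 1).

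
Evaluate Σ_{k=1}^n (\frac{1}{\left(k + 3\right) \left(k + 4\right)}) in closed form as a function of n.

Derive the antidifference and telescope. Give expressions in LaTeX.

S(n) = \frac{n}{4 \left(n + 4\right)}

Compute t_(k+1)/t_k: get (k + 3)/(k + 5).
So A=k + 3 and B=k + 5, with C=1.
Need (k + 3)·f(k+1) − (k + 4)·f(k) = 1.
deg f ≤ 1 (via 1,1,0).
Solving with deg f ≤ 1: f(k) = k/3.
Certificate R = B(k−1)f/C = k*(k + 4)/3 gives s_k = k/(3*(k + 3)).
Verify: 1/(k**2 + 7*k + 12) matches t_k.
Evaluate: s_(n+1) = (n + 1)/(3*(n + 4)); subtract s_(1) = 1/12 ⇒ S(n) = n/(4*(n + 4)).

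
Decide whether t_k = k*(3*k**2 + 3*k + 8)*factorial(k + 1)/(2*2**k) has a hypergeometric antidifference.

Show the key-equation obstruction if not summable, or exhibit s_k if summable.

Compute t_(k+1)/t_k: get (k + 1)*(k + 2)*(3*k + 3*(k + 1)**2 + 11)/(2*k*(3*k**2 + 3*k + 8)).
Factor: A=k/2 + 1; B=1; C=k**3 + k**2 + 8*k/3.
Set up (k/2 + 1)·f(k+1) − (1)·f(k) − (k**3 + k**2 + 8*k/3) = 0.
Degrees (1,0,3) ⇒ d ≤ 2.
A polynomial solution: f(k) = 2*(3*k**2 - 3*k - 4)/3.
Get s_k = R·t_k = (3*k**2 - 3*k - 4)*factorial(k + 1)/2**k with R(k) = B(k−1)f(k)/C(k) = 2*(3*k**2 - 3*k - 4)/(k*(3*k**2 + 3*k + 8)).
s_(k+1) − s_k = k*(3*k**2 + 3*k + 8)*factorial(k + 1)/(2*2**k) = t_k.

Yes. s_k = (3*k**2 - 3*k - 4)*factorial(k + 1)/2**k.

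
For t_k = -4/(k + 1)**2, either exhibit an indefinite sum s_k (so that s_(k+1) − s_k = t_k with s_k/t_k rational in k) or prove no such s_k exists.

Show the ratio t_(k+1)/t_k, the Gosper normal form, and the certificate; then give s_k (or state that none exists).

no hypergeometric antidifference exists

Ratio r(k) = (k + 1)**2/(k + 2)**2.
Factor: A=k**2 + 2*k + 1; B=k**2 + 4*k + 4; C=1.
Need (k**2 + 2*k + 1)·f(k+1) − (k**2 + 2*k + 1)·f(k) = 1.
From deg A=2, deg B=2, deg C=0: d=0.
Generic f = c0 gives residual -1; -1 = 0 cannot hold, so t_k is not Gosper-summable.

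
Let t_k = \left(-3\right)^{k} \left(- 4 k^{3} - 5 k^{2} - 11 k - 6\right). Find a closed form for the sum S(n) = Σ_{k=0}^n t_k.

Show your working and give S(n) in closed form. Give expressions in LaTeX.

S(n) = \left(-3\right)^{n + 1} \left(n^{3} + 2 n^{2} + 3 n + 2\right)

t_(k+1)/t_k = 3*(-4*k**3 - 17*k**2 - 33*k - 26)/(4*k**3 + 5*k**2 + 11*k + 6).
A = -3, B = 1, C = k**3 + 5*k**2/4 + 11*k/4 + 3/2.
Solve (-3)·f(k+1) − (1)·f(k) = k**3 + 5*k**2/4 + 11*k/4 + 3/2.
d = 3 from the (0,0,3) case.
Coefficient equations give f(k) = -k*(k**2 - k + 2)/4.
Certificate R = B(k−1)f/C = -k*(k**2 - k + 2)/(4*k**3 + 5*k**2 + 11*k + 6) gives s_k = (-3)**k*k*(k**2 - k + 2).
s_(k+1) − s_k = (-3)**k*(-4*k**3 - 5*k**2 - 11*k - 6) = t_k.
s_(n+1) = (-3)**(n + 1)*(n**3 + 2*n**2 + 3*n + 2) and s_(0) = 0, so S(n) = (-3)**(n + 1)*(n**3 + 2*n**2 + 3*n + 2).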